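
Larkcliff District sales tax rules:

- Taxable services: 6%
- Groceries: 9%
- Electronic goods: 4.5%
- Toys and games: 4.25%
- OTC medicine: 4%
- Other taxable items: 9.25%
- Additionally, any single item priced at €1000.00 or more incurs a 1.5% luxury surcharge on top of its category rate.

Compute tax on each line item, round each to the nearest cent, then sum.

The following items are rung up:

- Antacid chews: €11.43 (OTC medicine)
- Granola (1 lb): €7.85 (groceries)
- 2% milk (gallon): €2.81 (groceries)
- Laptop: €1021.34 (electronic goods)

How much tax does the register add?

Antacid chews €11.43: OTC medicine → 4% → €0.46
Granola (1 lb) €7.85: groceries → 9% → €0.71
2% milk (gallon) €2.81: groceries → 9% → €0.25
Laptop €1021.34: electronic goods → 4.5% + 1.5% surcharge = 6% → €61.28
Total tax = €0.46 + €0.71 + €0.25 + €61.28 = €62.70

€62.70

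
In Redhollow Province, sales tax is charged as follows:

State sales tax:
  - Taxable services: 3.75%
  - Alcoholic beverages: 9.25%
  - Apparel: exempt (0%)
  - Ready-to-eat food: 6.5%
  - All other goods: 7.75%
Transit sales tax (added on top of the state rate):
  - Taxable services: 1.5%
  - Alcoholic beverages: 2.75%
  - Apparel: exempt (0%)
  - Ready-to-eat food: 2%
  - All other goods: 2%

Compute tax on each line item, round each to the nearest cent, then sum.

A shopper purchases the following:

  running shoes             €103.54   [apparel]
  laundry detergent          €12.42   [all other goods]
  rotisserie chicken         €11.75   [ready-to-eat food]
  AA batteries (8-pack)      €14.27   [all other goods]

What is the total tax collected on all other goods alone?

Laundry detergent €12.42: all other goods → 7.75% + 2% transit = 9.75% → €1.21
AA batteries (8-pack) €14.27: all other goods → 7.75% + 2% transit = 9.75% → €1.39
Tax on all other goods = €1.21 + €1.39 = €2.60

€2.60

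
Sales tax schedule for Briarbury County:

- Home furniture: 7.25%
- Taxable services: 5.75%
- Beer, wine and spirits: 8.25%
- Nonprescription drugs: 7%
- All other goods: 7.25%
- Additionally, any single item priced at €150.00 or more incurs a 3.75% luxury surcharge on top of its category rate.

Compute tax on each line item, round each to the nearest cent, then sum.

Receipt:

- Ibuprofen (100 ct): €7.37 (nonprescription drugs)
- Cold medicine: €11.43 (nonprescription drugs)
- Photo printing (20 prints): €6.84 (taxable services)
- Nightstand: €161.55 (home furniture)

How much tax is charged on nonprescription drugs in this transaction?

Ibuprofen (100 ct) €7.37: nonprescription drugs → 7% → €0.52
Cold medicine €11.43: nonprescription drugs → 7% → €0.80
Tax on nonprescription drugs = €0.52 + €0.80 = €1.32

€1.32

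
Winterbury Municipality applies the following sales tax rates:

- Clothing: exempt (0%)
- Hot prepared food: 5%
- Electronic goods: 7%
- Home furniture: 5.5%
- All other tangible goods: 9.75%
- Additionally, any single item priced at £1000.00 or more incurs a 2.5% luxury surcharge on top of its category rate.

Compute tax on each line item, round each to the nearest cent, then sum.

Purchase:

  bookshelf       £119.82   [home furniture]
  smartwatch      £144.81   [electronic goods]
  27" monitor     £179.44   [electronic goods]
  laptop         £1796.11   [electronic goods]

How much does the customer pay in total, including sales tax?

Bookshelf £119.82: home furniture → 5.5% → £6.59
Smartwatch £144.81: electronic goods → 7% → £10.14
27" monitor £179.44: electronic goods → 7% → £12.56
Laptop £1796.11: electronic goods → 7% + 2.5% surcharge = 9.5% → £170.63
Subtotal = £2240.18; tax = £199.92; total due = £2440.10

£2440.10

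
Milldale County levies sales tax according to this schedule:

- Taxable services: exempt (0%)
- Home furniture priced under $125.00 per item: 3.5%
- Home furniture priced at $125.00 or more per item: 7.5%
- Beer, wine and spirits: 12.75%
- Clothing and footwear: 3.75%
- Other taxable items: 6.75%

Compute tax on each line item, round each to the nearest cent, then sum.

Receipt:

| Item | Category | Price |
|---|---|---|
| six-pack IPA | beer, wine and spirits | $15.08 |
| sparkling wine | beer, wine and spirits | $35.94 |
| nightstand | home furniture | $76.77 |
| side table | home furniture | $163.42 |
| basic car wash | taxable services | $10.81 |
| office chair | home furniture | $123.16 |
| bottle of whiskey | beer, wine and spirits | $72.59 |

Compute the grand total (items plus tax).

$532.79

Six-pack IPA $15.08: beer, wine and spirits → 12.75% → $1.92
Sparkling wine $35.94: beer, wine and spirits → 12.75% → $4.58
Nightstand $76.77: home furniture, under $125.00 → 3.5% → $2.69
Side table $163.42: home furniture, $125.00 or more → 7.5% → $12.26
Basic car wash $10.81: taxable services → 0% → $0.00
Office chair $123.16: home furniture, under $125.00 → 3.5% → $4.31
Bottle of whiskey $72.59: beer, wine and spirits → 12.75% → $9.26
Subtotal = $497.77; tax = $35.02; total due = $532.79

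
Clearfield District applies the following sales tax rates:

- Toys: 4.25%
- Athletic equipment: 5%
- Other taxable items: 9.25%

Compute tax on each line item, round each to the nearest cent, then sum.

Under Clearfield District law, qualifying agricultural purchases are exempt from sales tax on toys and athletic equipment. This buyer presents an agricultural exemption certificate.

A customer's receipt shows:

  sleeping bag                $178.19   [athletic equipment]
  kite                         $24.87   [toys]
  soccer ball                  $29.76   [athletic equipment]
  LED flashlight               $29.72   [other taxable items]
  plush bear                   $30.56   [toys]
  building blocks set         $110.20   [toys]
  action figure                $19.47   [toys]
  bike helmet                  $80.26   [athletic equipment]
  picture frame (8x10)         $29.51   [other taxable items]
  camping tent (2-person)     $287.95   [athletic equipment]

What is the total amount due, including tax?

$825.97

Sleeping bag $178.19: athletic equipment, buyer-exempt → 0% → $0.00
Kite $24.87: toys, buyer-exempt → 0% → $0.00
Soccer ball $29.76: athletic equipment, buyer-exempt → 0% → $0.00
LED flashlight $29.72: other taxable items → 9.25% → $2.75
Plush bear $30.56: toys, buyer-exempt → 0% → $0.00
Building blocks set $110.20: toys, buyer-exempt → 0% → $0.00
Action figure $19.47: toys, buyer-exempt → 0% → $0.00
Bike helmet $80.26: athletic equipment, buyer-exempt → 0% → $0.00
Picture frame (8x10) $29.51: other taxable items → 9.25% → $2.73
Camping tent (2-person) $287.95: athletic equipment, buyer-exempt → 0% → $0.00
Subtotal = $820.49; tax = $5.48; total due = $825.97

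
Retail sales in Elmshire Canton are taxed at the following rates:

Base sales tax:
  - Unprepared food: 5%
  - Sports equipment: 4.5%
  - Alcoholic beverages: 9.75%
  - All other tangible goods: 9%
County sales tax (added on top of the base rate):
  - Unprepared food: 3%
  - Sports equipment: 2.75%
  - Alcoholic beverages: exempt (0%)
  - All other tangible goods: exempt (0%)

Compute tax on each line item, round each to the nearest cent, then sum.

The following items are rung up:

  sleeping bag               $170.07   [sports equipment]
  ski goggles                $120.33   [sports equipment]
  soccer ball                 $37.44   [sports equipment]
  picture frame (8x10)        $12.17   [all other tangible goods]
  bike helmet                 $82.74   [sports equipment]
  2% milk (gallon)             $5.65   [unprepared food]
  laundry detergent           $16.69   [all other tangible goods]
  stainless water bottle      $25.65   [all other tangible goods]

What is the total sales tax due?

$35.12

Sleeping bag $170.07: sports equipment → 4.5% + 2.75% county = 7.25% → $12.33
Ski goggles $120.33: sports equipment → 4.5% + 2.75% county = 7.25% → $8.72
Soccer ball $37.44: sports equipment → 4.5% + 2.75% county = 7.25% → $2.71
Picture frame (8x10) $12.17: all other tangible goods → 9% + 0% county = 9% → $1.10
Bike helmet $82.74: sports equipment → 4.5% + 2.75% county = 7.25% → $6.00
2% milk (gallon) $5.65: unprepared food → 5% + 3% county = 8% → $0.45
Laundry detergent $16.69: all other tangible goods → 9% + 0% county = 9% → $1.50
Stainless water bottle $25.65: all other tangible goods → 9% + 0% county = 9% → $2.31
Total tax = $12.33 + $8.72 + $2.71 + $1.10 + $6.00 + $0.45 + $1.50 + $2.31 = $35.12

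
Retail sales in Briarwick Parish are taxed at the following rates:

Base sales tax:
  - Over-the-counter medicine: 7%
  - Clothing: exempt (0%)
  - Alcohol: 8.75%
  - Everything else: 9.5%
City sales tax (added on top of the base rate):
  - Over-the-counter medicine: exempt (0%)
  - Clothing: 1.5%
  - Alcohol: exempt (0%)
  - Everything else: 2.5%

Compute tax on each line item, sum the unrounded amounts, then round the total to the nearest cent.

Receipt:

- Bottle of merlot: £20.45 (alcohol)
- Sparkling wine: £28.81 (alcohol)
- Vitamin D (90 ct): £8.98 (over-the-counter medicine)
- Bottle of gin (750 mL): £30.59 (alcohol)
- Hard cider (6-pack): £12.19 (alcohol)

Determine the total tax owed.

Bottle of merlot £20.45: alcohol → 8.75% + 0% city = 8.75% → £1.789375
Sparkling wine £28.81: alcohol → 8.75% + 0% city = 8.75% → £2.520875
Vitamin D (90 ct) £8.98: over-the-counter medicine → 7% + 0% city = 7% → £0.6286
Bottle of gin (750 mL) £30.59: alcohol → 8.75% + 0% city = 8.75% → £2.676625
Hard cider (6-pack) £12.19: alcohol → 8.75% + 0% city = 8.75% → £1.066625
Unrounded tax sum = £8.6821 → £8.68

£8.68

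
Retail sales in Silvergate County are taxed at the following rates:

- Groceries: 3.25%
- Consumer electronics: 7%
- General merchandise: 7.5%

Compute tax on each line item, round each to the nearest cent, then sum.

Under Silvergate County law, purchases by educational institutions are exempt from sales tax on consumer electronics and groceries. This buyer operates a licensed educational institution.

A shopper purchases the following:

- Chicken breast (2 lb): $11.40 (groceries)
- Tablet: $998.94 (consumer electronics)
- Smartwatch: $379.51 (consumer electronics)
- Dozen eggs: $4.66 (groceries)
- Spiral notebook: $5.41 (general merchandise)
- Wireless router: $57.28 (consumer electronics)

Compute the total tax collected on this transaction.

Chicken breast (2 lb) $11.40: groceries, buyer-exempt → 0% → $0.00
Tablet $998.94: consumer electronics, buyer-exempt → 0% → $0.00
Smartwatch $379.51: consumer electronics, buyer-exempt → 0% → $0.00
Dozen eggs $4.66: groceries, buyer-exempt → 0% → $0.00
Spiral notebook $5.41: general merchandise → 7.5% → $0.41
Wireless router $57.28: consumer electronics, buyer-exempt → 0% → $0.00
Total tax = $0.41

$0.41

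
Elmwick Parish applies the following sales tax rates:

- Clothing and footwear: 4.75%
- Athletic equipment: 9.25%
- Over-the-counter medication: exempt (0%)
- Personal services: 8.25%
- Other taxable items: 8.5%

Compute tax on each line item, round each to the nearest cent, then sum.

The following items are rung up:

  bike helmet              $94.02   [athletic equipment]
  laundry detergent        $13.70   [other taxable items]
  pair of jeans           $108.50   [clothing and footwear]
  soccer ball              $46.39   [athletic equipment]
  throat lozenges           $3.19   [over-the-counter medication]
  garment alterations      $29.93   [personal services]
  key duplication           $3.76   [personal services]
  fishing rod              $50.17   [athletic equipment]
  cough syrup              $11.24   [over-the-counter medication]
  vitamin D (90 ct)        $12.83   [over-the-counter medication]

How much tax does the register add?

$26.72

Bike helmet $94.02: athletic equipment → 9.25% → $8.70
Laundry detergent $13.70: other taxable items → 8.5% → $1.16
Pair of jeans $108.50: clothing and footwear → 4.75% → $5.15
Soccer ball $46.39: athletic equipment → 9.25% → $4.29
Throat lozenges $3.19: over-the-counter medication → 0% → $0.00
Garment alterations $29.93: personal services → 8.25% → $2.47
Key duplication $3.76: personal services → 8.25% → $0.31
Fishing rod $50.17: athletic equipment → 9.25% → $4.64
Cough syrup $11.24: over-the-counter medication → 0% → $0.00
Vitamin D (90 ct) $12.83: over-the-counter medication → 0% → $0.00
Total tax = $8.70 + $1.16 + $5.15 + $4.29 + $2.47 + $0.31 + $4.64 = $26.72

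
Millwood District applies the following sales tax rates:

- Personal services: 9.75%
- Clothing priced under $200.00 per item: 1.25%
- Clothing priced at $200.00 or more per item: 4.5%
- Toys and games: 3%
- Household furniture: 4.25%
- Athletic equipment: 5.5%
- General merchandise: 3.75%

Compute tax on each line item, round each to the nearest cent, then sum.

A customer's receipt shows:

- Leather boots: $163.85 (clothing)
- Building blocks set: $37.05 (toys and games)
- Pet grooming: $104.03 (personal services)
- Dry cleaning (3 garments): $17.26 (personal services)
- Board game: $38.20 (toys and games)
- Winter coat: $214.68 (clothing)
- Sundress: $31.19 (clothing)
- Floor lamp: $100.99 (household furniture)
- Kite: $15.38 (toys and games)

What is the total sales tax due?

$30.93

Leather boots $163.85: clothing, under $200.00 → 1.25% → $2.05
Building blocks set $37.05: toys and games → 3% → $1.11
Pet grooming $104.03: personal services → 9.75% → $10.14
Dry cleaning (3 garments) $17.26: personal services → 9.75% → $1.68
Board game $38.20: toys and games → 3% → $1.15
Winter coat $214.68: clothing, $200.00 or more → 4.5% → $9.66
Sundress $31.19: clothing, under $200.00 → 1.25% → $0.39
Floor lamp $100.99: household furniture → 4.25% → $4.29
Kite $15.38: toys and games → 3% → $0.46
Total tax = $2.05 + $1.11 + $10.14 + $1.68 + $1.15 + $9.66 + $0.39 + $4.29 + $0.46 = $30.93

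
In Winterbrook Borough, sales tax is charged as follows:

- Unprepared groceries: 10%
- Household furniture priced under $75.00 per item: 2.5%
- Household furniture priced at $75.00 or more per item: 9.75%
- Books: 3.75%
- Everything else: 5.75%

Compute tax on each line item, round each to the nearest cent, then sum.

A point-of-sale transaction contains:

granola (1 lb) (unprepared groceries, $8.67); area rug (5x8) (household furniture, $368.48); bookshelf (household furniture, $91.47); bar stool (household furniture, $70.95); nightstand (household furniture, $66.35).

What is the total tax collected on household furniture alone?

Area rug (5x8) $368.48: household furniture, $75.00 or more → 9.75% → $35.93
Bookshelf $91.47: household furniture, $75.00 or more → 9.75% → $8.92
Bar stool $70.95: household furniture, under $75.00 → 2.5% → $1.77
Nightstand $66.35: household furniture, under $75.00 → 2.5% → $1.66
Tax on household furniture = $35.93 + $8.92 + $1.77 + $1.66 = $48.28

$48.28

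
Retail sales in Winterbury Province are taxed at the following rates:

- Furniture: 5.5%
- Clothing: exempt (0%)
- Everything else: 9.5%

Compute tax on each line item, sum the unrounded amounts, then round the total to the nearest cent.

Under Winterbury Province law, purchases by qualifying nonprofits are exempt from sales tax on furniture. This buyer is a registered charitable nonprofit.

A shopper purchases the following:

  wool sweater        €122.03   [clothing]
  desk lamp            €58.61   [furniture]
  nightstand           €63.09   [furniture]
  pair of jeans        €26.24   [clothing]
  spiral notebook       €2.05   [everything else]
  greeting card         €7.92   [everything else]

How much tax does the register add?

€0.95

Wool sweater €122.03: clothing → 0% → €0.00
Desk lamp €58.61: furniture, buyer-exempt → 0% → €0.00
Nightstand €63.09: furniture, buyer-exempt → 0% → €0.00
Pair of jeans €26.24: clothing → 0% → €0.00
Spiral notebook €2.05: everything else → 9.5% → €0.19475
Greeting card €7.92: everything else → 9.5% → €0.7524
Unrounded tax sum = €0.94715 → €0.95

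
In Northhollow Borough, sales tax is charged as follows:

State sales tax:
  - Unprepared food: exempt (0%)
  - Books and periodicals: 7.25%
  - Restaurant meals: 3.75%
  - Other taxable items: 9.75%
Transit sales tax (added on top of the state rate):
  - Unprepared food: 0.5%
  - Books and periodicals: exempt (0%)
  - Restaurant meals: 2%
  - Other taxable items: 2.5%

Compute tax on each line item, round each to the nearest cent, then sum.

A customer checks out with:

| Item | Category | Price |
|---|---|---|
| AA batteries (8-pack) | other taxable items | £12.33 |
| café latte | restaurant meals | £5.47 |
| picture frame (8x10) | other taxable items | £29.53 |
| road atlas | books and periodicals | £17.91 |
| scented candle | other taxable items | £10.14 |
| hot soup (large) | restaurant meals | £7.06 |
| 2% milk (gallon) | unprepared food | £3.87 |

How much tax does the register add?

AA batteries (8-pack) £12.33: other taxable items → 9.75% + 2.5% transit = 12.25% → £1.51
Café latte £5.47: restaurant meals → 3.75% + 2% transit = 5.75% → £0.31
Picture frame (8x10) £29.53: other taxable items → 9.75% + 2.5% transit = 12.25% → £3.62
Road atlas £17.91: books and periodicals → 7.25% + 0% transit = 7.25% → £1.30
Scented candle £10.14: other taxable items → 9.75% + 2.5% transit = 12.25% → £1.24
Hot soup (large) £7.06: restaurant meals → 3.75% + 2% transit = 5.75% → £0.41
2% milk (gallon) £3.87: unprepared food → 0% + 0.5% transit = 0.5% → £0.02
Total tax = £1.51 + £0.31 + £3.62 + £1.30 + £1.24 + £0.41 + £0.02 = £8.41

£8.41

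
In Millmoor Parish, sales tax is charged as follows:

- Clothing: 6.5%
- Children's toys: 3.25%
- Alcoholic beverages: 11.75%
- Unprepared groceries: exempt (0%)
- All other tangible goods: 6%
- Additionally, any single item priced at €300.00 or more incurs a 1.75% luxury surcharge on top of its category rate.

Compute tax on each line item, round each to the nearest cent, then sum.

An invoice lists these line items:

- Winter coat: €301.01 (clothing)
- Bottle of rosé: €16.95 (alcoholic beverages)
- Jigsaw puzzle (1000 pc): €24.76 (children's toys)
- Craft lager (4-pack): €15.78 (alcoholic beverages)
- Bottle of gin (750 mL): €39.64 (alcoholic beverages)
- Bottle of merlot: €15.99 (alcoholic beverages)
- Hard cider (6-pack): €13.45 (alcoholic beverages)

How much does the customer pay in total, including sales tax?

Winter coat €301.01: clothing → 6.5% + 1.75% surcharge = 8.25% → €24.83
Bottle of rosé €16.95: alcoholic beverages → 11.75% → €1.99
Jigsaw puzzle (1000 pc) €24.76: children's toys → 3.25% → €0.80
Craft lager (4-pack) €15.78: alcoholic beverages → 11.75% → €1.85
Bottle of gin (750 mL) €39.64: alcoholic beverages → 11.75% → €4.66
Bottle of merlot €15.99: alcoholic beverages → 11.75% → €1.88
Hard cider (6-pack) €13.45: alcoholic beverages → 11.75% → €1.58
Subtotal = €427.58; tax = €37.59; total due = €465.17

€465.17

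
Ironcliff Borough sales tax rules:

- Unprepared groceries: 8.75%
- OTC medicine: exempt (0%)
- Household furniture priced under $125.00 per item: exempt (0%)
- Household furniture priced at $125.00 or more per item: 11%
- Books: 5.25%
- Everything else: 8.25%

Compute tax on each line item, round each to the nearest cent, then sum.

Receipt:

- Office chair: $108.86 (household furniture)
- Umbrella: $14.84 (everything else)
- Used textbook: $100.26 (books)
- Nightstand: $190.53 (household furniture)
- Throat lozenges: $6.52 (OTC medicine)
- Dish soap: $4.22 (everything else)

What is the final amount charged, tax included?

Office chair $108.86: household furniture, under $125.00 → 0% → $0.00
Umbrella $14.84: everything else → 8.25% → $1.22
Used textbook $100.26: books → 5.25% → $5.26
Nightstand $190.53: household furniture, $125.00 or more → 11% → $20.96
Throat lozenges $6.52: OTC medicine → 0% → $0.00
Dish soap $4.22: everything else → 8.25% → $0.35
Subtotal = $425.23; tax = $27.79; total due = $453.02

$453.02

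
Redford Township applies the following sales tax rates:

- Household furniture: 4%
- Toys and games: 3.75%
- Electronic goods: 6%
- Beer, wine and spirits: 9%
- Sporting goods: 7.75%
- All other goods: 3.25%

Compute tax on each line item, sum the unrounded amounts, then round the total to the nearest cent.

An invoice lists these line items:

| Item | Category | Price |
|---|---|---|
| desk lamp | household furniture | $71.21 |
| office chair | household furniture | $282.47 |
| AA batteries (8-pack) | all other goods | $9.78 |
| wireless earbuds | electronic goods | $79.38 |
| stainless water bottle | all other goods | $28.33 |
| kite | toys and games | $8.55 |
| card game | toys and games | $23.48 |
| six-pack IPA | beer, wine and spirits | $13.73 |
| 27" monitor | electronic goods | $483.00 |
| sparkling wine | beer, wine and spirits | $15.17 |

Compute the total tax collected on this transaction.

Desk lamp $71.21: household furniture → 4% → $2.8484
Office chair $282.47: household furniture → 4% → $11.2988
AA batteries (8-pack) $9.78: all other goods → 3.25% → $0.31785
Wireless earbuds $79.38: electronic goods → 6% → $4.7628
Stainless water bottle $28.33: all other goods → 3.25% → $0.920725
Kite $8.55: toys and games → 3.75% → $0.320625
Card game $23.48: toys and games → 3.75% → $0.8805
Six-pack IPA $13.73: beer, wine and spirits → 9% → $1.2357
27" monitor $483.00: electronic goods → 6% → $28.98
Sparkling wine $15.17: beer, wine and spirits → 9% → $1.3653
Unrounded tax sum = $52.9307 → $52.93

$52.93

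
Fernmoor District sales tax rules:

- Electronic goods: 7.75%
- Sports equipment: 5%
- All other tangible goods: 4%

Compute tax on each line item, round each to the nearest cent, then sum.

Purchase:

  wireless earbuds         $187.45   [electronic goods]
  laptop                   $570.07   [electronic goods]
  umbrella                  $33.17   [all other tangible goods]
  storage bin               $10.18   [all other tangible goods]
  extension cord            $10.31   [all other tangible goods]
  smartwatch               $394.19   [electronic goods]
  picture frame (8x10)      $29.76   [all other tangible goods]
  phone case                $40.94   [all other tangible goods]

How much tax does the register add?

Wireless earbuds $187.45: electronic goods → 7.75% → $14.53
Laptop $570.07: electronic goods → 7.75% → $44.18
Umbrella $33.17: all other tangible goods → 4% → $1.33
Storage bin $10.18: all other tangible goods → 4% → $0.41
Extension cord $10.31: all other tangible goods → 4% → $0.41
Smartwatch $394.19: electronic goods → 7.75% → $30.55
Picture frame (8x10) $29.76: all other tangible goods → 4% → $1.19
Phone case $40.94: all other tangible goods → 4% → $1.64
Total tax = $14.53 + $44.18 + $1.33 + $0.41 + $0.41 + $30.55 + $1.19 + $1.64 = $94.24

$94.24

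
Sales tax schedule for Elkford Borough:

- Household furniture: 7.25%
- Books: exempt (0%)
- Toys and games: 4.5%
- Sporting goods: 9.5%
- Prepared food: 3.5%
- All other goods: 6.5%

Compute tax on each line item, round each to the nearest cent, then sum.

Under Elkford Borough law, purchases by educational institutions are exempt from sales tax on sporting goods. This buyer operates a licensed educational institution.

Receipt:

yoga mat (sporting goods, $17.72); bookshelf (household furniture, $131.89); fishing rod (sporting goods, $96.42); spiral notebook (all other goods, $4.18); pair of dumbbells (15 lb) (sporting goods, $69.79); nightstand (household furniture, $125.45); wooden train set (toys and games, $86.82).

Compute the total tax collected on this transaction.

Yoga mat $17.72: sporting goods, buyer-exempt → 0% → $0.00
Bookshelf $131.89: household furniture → 7.25% → $9.56
Fishing rod $96.42: sporting goods, buyer-exempt → 0% → $0.00
Spiral notebook $4.18: all other goods → 6.5% → $0.27
Pair of dumbbells (15 lb) $69.79: sporting goods, buyer-exempt → 0% → $0.00
Nightstand $125.45: household furniture → 7.25% → $9.10
Wooden train set $86.82: toys and games → 4.5% → $3.91
Total tax = $9.56 + $0.27 + $9.10 + $3.91 = $22.84

$22.84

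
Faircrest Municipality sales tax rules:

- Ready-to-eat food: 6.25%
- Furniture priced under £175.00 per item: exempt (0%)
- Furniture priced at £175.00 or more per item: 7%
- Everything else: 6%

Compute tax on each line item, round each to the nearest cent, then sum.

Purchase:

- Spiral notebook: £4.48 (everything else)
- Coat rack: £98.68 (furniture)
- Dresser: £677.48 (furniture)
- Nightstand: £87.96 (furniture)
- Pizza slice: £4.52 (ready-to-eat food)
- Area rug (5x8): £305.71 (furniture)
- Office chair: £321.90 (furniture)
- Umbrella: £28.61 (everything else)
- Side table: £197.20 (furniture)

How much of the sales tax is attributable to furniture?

Coat rack £98.68: furniture, under £175.00 → 0% → £0.00
Dresser £677.48: furniture, £175.00 or more → 7% → £47.42
Nightstand £87.96: furniture, under £175.00 → 0% → £0.00
Area rug (5x8) £305.71: furniture, £175.00 or more → 7% → £21.40
Office chair £321.90: furniture, £175.00 or more → 7% → £22.53
Side table £197.20: furniture, £175.00 or more → 7% → £13.80
Tax on furniture = £0.00 + £47.42 + £0.00 + £21.40 + £22.53 + £13.80 = £105.15

£105.15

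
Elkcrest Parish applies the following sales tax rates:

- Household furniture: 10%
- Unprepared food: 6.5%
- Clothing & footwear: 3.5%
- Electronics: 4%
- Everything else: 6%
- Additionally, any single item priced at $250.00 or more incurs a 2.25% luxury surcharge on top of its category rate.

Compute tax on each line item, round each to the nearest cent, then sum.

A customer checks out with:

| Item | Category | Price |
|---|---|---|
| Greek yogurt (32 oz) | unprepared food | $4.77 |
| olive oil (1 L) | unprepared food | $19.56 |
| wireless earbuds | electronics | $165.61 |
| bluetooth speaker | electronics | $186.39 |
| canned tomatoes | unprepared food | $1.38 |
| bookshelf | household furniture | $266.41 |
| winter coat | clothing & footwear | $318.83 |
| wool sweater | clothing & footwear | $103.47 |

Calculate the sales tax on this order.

$70.34

Greek yogurt (32 oz) $4.77: unprepared food → 6.5% → $0.31
Olive oil (1 L) $19.56: unprepared food → 6.5% → $1.27
Wireless earbuds $165.61: electronics → 4% → $6.62
Bluetooth speaker $186.39: electronics → 4% → $7.46
Canned tomatoes $1.38: unprepared food → 6.5% → $0.09
Bookshelf $266.41: household furniture → 10% + 2.25% surcharge = 12.25% → $32.64
Winter coat $318.83: clothing & footwear → 3.5% + 2.25% surcharge = 5.75% → $18.33
Wool sweater $103.47: clothing & footwear → 3.5% → $3.62
Total tax = $0.31 + $1.27 + $6.62 + $7.46 + $0.09 + $32.64 + $18.33 + $3.62 = $70.34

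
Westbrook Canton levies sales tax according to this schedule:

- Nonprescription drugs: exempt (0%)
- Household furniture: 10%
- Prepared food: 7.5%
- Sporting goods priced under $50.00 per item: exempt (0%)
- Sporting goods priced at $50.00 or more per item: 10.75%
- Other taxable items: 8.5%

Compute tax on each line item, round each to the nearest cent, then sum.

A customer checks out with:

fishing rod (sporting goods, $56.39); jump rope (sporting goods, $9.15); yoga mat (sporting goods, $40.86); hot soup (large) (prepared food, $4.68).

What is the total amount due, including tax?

Fishing rod $56.39: sporting goods, $50.00 or more → 10.75% → $6.06
Jump rope $9.15: sporting goods, under $50.00 → 0% → $0.00
Yoga mat $40.86: sporting goods, under $50.00 → 0% → $0.00
Hot soup (large) $4.68: prepared food → 7.5% → $0.35
Subtotal = $111.08; tax = $6.41; total due = $117.49

$117.49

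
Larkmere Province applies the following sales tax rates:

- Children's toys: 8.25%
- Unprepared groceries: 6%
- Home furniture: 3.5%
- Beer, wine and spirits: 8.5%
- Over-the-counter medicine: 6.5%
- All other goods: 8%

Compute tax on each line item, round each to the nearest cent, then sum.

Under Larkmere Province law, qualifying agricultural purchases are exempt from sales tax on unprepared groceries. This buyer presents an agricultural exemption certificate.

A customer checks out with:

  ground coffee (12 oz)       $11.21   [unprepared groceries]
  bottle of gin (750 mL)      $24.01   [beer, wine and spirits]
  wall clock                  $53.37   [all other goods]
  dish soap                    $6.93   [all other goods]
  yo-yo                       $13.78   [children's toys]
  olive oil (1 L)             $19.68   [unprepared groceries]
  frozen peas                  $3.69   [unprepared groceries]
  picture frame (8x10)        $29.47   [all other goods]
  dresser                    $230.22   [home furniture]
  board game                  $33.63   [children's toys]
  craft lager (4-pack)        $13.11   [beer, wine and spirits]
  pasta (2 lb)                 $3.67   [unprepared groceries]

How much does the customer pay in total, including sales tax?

$465.07

Ground coffee (12 oz) $11.21: unprepared groceries, buyer-exempt → 0% → $0.00
Bottle of gin (750 mL) $24.01: beer, wine and spirits → 8.5% → $2.04
Wall clock $53.37: all other goods → 8% → $4.27
Dish soap $6.93: all other goods → 8% → $0.55
Yo-yo $13.78: children's toys → 8.25% → $1.14
Olive oil (1 L) $19.68: unprepared groceries, buyer-exempt → 0% → $0.00
Frozen peas $3.69: unprepared groceries, buyer-exempt → 0% → $0.00
Picture frame (8x10) $29.47: all other goods → 8% → $2.36
Dresser $230.22: home furniture → 3.5% → $8.06
Board game $33.63: children's toys → 8.25% → $2.77
Craft lager (4-pack) $13.11: beer, wine and spirits → 8.5% → $1.11
Pasta (2 lb) $3.67: unprepared groceries, buyer-exempt → 0% → $0.00
Subtotal = $442.77; tax = $22.30; total due = $465.07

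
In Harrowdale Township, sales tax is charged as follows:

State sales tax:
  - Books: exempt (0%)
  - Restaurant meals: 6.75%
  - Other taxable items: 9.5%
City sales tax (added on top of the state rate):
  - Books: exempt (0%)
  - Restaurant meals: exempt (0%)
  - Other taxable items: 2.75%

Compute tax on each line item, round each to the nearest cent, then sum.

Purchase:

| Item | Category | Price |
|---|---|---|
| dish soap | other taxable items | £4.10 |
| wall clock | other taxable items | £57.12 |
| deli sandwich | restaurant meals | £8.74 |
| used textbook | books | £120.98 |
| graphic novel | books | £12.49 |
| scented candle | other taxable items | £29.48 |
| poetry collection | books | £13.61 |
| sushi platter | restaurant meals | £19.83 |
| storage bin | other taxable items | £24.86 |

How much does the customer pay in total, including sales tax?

£307.30

Dish soap £4.10: other taxable items → 9.5% + 2.75% city = 12.25% → £0.50
Wall clock £57.12: other taxable items → 9.5% + 2.75% city = 12.25% → £7.00
Deli sandwich £8.74: restaurant meals → 6.75% + 0% city = 6.75% → £0.59
Used textbook £120.98: books → 0% + 0% city = 0% → £0.00
Graphic novel £12.49: books → 0% + 0% city = 0% → £0.00
Scented candle £29.48: other taxable items → 9.5% + 2.75% city = 12.25% → £3.61
Poetry collection £13.61: books → 0% + 0% city = 0% → £0.00
Sushi platter £19.83: restaurant meals → 6.75% + 0% city = 6.75% → £1.34
Storage bin £24.86: other taxable items → 9.5% + 2.75% city = 12.25% → £3.05
Subtotal = £291.21; tax = £16.09; total due = £307.30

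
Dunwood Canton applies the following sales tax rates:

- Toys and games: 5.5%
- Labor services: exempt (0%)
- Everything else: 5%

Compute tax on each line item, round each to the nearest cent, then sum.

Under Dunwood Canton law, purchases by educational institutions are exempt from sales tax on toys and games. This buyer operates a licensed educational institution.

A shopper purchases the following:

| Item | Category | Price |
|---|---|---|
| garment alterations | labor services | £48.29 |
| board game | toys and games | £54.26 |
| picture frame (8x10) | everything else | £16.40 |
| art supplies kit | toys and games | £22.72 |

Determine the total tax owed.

£0.82

Garment alterations £48.29: labor services → 0% → £0.00
Board game £54.26: toys and games, buyer-exempt → 0% → £0.00
Picture frame (8x10) £16.40: everything else → 5% → £0.82
Art supplies kit £22.72: toys and games, buyer-exempt → 0% → £0.00
Total tax = £0.82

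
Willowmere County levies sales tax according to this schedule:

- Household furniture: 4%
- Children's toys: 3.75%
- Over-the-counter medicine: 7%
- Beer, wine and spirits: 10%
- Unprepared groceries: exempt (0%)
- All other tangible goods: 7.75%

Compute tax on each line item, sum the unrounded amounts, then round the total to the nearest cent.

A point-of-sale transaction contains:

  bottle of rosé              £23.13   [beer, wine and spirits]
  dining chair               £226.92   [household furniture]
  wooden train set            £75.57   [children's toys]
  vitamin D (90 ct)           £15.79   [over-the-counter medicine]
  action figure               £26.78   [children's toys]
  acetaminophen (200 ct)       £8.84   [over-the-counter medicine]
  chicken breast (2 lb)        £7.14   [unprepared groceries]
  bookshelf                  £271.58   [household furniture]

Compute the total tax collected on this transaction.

£27.82

Bottle of rosé £23.13: beer, wine and spirits → 10% → £2.313
Dining chair £226.92: household furniture → 4% → £9.0768
Wooden train set £75.57: children's toys → 3.75% → £2.833875
Vitamin D (90 ct) £15.79: over-the-counter medicine → 7% → £1.1053
Action figure £26.78: children's toys → 3.75% → £1.00425
Acetaminophen (200 ct) £8.84: over-the-counter medicine → 7% → £0.6188
Chicken breast (2 lb) £7.14: unprepared groceries → 0% → £0.00
Bookshelf £271.58: household furniture → 4% → £10.8632
Unrounded tax sum = £27.815225 → £27.82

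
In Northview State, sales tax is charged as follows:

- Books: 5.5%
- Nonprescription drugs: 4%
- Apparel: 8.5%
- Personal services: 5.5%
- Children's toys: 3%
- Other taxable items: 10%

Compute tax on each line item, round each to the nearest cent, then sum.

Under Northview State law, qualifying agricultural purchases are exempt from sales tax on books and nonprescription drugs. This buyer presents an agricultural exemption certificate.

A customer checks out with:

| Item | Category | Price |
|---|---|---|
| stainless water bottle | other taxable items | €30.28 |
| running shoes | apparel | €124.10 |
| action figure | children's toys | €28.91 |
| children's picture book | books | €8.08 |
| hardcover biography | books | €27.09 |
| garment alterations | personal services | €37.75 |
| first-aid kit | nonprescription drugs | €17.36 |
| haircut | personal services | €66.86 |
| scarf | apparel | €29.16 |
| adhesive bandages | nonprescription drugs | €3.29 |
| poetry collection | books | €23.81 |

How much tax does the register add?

Stainless water bottle €30.28: other taxable items → 10% → €3.03
Running shoes €124.10: apparel → 8.5% → €10.55
Action figure €28.91: children's toys → 3% → €0.87
Children's picture book €8.08: books, buyer-exempt → 0% → €0.00
Hardcover biography €27.09: books, buyer-exempt → 0% → €0.00
Garment alterations €37.75: personal services → 5.5% → €2.08
First-aid kit €17.36: nonprescription drugs, buyer-exempt → 0% → €0.00
Haircut €66.86: personal services → 5.5% → €3.68
Scarf €29.16: apparel → 8.5% → €2.48
Adhesive bandages €3.29: nonprescription drugs, buyer-exempt → 0% → €0.00
Poetry collection €23.81: books, buyer-exempt → 0% → €0.00
Total tax = €3.03 + €10.55 + €0.87 + €2.08 + €3.68 + €2.48 = €22.69

€22.69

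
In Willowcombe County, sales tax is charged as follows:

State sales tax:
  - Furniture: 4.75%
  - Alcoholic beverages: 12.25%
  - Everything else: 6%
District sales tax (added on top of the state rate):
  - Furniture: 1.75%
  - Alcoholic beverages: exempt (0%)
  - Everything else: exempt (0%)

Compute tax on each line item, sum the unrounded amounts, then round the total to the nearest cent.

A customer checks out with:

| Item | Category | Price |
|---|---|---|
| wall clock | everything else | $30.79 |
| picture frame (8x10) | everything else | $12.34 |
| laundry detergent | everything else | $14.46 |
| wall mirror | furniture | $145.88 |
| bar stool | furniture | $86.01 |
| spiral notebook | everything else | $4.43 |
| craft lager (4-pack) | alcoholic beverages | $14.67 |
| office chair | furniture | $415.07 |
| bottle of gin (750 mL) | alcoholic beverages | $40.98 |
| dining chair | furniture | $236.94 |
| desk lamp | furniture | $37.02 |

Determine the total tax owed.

Wall clock $30.79: everything else → 6% + 0% district = 6% → $1.8474
Picture frame (8x10) $12.34: everything else → 6% + 0% district = 6% → $0.7404
Laundry detergent $14.46: everything else → 6% + 0% district = 6% → $0.8676
Wall mirror $145.88: furniture → 4.75% + 1.75% district = 6.5% → $9.4822
Bar stool $86.01: furniture → 4.75% + 1.75% district = 6.5% → $5.59065
Spiral notebook $4.43: everything else → 6% + 0% district = 6% → $0.2658
Craft lager (4-pack) $14.67: alcoholic beverages → 12.25% + 0% district = 12.25% → $1.797075
Office chair $415.07: furniture → 4.75% + 1.75% district = 6.5% → $26.97955
Bottle of gin (750 mL) $40.98: alcoholic beverages → 12.25% + 0% district = 12.25% → $5.02005
Dining chair $236.94: furniture → 4.75% + 1.75% district = 6.5% → $15.4011
Desk lamp $37.02: furniture → 4.75% + 1.75% district = 6.5% → $2.4063
Unrounded tax sum = $70.398125 → $70.40

$70.40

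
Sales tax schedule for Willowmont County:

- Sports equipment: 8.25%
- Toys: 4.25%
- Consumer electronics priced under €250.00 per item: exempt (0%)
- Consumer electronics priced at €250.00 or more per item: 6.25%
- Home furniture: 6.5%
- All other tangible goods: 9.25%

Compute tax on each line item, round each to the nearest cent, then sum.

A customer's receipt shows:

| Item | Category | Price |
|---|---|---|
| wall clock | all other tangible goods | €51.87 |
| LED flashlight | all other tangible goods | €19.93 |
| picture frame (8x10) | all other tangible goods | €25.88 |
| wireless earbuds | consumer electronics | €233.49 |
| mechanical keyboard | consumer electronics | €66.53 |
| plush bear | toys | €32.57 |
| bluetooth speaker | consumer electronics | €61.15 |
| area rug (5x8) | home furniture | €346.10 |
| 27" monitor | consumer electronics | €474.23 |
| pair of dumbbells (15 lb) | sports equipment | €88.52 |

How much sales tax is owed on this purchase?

€69.85

Wall clock €51.87: all other tangible goods → 9.25% → €4.80
LED flashlight €19.93: all other tangible goods → 9.25% → €1.84
Picture frame (8x10) €25.88: all other tangible goods → 9.25% → €2.39
Wireless earbuds €233.49: consumer electronics, under €250.00 → 0% → €0.00
Mechanical keyboard €66.53: consumer electronics, under €250.00 → 0% → €0.00
Plush bear €32.57: toys → 4.25% → €1.38
Bluetooth speaker €61.15: consumer electronics, under €250.00 → 0% → €0.00
Area rug (5x8) €346.10: home furniture → 6.5% → €22.50
27" monitor €474.23: consumer electronics, €250.00 or more → 6.25% → €29.64
Pair of dumbbells (15 lb) €88.52: sports equipment → 8.25% → €7.30
Total tax = €4.80 + €1.84 + €2.39 + €1.38 + €22.50 + €29.64 + €7.30 = €69.85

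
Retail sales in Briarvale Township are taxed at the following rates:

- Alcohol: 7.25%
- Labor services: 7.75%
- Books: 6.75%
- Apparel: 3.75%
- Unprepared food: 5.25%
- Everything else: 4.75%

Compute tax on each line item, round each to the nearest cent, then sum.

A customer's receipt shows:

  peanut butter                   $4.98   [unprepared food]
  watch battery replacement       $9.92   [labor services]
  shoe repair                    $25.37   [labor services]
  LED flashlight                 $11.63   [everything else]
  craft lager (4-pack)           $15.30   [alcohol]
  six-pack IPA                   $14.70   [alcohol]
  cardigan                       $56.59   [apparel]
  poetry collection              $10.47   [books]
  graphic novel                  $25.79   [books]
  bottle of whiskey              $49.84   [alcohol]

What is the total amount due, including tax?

$238.50

Peanut butter $4.98: unprepared food → 5.25% → $0.26
Watch battery replacement $9.92: labor services → 7.75% → $0.77
Shoe repair $25.37: labor services → 7.75% → $1.97
LED flashlight $11.63: everything else → 4.75% → $0.55
Craft lager (4-pack) $15.30: alcohol → 7.25% → $1.11
Six-pack IPA $14.70: alcohol → 7.25% → $1.07
Cardigan $56.59: apparel → 3.75% → $2.12
Poetry collection $10.47: books → 6.75% → $0.71
Graphic novel $25.79: books → 6.75% → $1.74
Bottle of whiskey $49.84: alcohol → 7.25% → $3.61
Subtotal = $224.59; tax = $13.91; total due = $238.50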